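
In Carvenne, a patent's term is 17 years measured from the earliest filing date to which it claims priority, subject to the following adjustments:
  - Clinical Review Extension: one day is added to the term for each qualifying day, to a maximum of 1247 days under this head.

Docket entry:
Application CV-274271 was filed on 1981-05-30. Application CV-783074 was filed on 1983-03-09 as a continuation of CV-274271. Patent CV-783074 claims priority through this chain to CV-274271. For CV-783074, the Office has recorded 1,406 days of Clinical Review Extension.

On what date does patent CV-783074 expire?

October 28, 2001

Earliest priority filing: 30 May 1981.
Base term: 30 May 1981 + 17 years → 30 May 1998.
Clinical Review Extension: 1406 days claimed exceeds the 1247-day cap, so +1247 days → 28 October 2001.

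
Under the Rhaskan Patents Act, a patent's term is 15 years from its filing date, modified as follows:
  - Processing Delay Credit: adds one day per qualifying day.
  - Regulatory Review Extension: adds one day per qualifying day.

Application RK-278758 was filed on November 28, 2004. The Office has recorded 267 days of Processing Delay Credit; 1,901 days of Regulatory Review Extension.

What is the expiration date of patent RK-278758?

2025-11-04

Base term: filing date + 15 years → 28 November 2019.
Processing Delay Credit: +267 days → 21 August 2020.
Regulatory Review Extension: +1901 days → 4 November 2025.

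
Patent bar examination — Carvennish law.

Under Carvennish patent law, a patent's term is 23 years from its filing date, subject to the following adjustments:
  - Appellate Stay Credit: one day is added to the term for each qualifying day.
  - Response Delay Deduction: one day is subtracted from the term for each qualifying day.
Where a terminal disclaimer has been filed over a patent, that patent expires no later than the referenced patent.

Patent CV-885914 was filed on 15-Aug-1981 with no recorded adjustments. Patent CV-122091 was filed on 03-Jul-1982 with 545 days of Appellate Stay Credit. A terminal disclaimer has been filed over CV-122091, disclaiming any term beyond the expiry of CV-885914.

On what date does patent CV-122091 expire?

August 15, 2004

Natural term of CV-122091:
  Base: filing + 23 years → 3 July 2005.
  Appellate Stay Credit: +545 days → 30 December 2006.
Expiry of referenced patent CV-885914:
  Base: filing + 23 years → 15 August 2004.
Terminal disclaimer: CV-122091 expires on the earlier of 30 December 2006 and 15 August 2004.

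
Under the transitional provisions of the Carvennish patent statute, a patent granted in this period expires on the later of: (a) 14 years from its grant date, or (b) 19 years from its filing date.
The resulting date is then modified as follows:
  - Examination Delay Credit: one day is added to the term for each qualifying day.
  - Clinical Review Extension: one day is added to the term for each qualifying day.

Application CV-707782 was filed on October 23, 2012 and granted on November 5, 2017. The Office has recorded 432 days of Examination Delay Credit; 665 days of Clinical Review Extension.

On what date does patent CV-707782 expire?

(a) grant + 14 years → 5 November 2031.
(b) filing + 19 years → 23 October 2031.
Later of the two: 5 November 2031.
Examination Delay Credit: +432 days → 10 January 2033.
Clinical Review Extension: +665 days → 6 November 2034.

November 6, 2034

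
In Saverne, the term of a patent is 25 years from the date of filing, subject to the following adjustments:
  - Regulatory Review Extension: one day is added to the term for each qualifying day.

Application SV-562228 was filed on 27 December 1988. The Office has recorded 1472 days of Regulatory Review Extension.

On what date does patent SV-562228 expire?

Base term: filing date + 25 years → 27 December 2013.
Regulatory Review Extension: +1472 days → 7 January 2018.

2018-01-07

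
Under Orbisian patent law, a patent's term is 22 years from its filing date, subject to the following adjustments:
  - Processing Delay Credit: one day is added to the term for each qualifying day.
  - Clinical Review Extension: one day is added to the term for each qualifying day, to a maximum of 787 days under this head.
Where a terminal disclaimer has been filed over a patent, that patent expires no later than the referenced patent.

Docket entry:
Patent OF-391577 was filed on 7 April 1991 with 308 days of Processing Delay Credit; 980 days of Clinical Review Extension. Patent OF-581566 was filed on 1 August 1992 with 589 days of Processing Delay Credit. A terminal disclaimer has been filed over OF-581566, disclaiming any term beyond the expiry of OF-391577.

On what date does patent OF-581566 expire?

March 12, 2016

Natural term of OF-581566:
  Base: filing + 22 years → 1 August 2014.
  Processing Delay Credit: +589 days → 12 March 2016.
Expiry of referenced patent OF-391577:
  Base: filing + 22 years → 7 April 2013.
  Processing Delay Credit: +308 days → 9 February 2014.
  Clinical Review Extension: 980 days claimed exceeds the 787-day cap, so +787 days → 6 April 2016.
Terminal disclaimer: OF-581566 expires on the earlier of 12 March 2016 and 6 April 2016.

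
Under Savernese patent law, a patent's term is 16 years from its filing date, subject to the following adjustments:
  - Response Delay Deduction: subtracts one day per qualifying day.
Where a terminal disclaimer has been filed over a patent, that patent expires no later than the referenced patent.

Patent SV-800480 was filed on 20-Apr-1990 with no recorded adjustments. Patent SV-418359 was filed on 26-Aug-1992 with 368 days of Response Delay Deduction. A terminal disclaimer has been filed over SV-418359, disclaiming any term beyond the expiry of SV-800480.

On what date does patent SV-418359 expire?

2006-04-20

Natural term of SV-418359:
  Base: filing + 16 years → 26 August 2008.
  Response Delay Deduction: −368 days → 24 August 2007.
Expiry of referenced patent SV-800480:
  Base: filing + 16 years → 20 April 2006.
Terminal disclaimer: SV-418359 expires on the earlier of 24 August 2007 and 20 April 2006.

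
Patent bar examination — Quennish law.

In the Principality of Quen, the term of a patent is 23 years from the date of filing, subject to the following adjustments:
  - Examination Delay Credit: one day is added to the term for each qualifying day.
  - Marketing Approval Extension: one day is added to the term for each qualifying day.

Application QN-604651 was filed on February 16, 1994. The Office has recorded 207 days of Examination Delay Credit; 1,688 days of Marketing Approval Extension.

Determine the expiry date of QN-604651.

2022-04-26

Base term: filing date + 23 years → 16 February 2017.
Examination Delay Credit: +207 days → 11 September 2017.
Marketing Approval Extension: +1688 days → 26 April 2022.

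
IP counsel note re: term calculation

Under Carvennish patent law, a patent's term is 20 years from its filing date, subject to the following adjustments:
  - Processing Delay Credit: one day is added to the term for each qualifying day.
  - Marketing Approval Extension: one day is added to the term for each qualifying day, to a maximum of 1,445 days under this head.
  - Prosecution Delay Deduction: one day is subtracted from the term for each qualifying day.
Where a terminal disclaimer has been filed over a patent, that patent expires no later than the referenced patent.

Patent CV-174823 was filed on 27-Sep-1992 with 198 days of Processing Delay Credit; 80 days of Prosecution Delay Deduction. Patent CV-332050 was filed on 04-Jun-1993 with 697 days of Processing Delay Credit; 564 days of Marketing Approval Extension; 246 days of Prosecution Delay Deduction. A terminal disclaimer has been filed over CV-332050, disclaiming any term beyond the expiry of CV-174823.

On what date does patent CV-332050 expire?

January 23, 2013

Natural term of CV-332050:
  Base: filing + 20 years → 4 June 2013.
  Processing Delay Credit: +697 days → 2 May 2015.
  Marketing Approval Extension: 564 days (within the 1445-day cap) → +564 days → 16 November 2016.
  Prosecution Delay Deduction: −246 days → 15 March 2016.
Expiry of referenced patent CV-174823:
  Base: filing + 20 years → 27 September 2012.
  Processing Delay Credit: +198 days → 13 April 2013.
  Prosecution Delay Deduction: −80 days → 23 January 2013.
Terminal disclaimer: CV-332050 expires on the earlier of 15 March 2016 and 23 January 2013.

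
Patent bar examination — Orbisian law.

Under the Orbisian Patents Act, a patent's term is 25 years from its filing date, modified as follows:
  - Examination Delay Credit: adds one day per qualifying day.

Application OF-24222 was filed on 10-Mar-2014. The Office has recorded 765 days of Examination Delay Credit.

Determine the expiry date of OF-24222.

Base term: filing date + 25 years → 10 March 2039.
Examination Delay Credit: +765 days → 13 April 2041.

2041-04-13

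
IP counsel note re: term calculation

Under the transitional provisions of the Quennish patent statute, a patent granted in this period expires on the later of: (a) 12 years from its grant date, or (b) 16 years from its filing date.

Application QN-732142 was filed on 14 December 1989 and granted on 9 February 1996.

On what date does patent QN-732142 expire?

2008-02-09

(a) grant + 12 years → 9 February 2008.
(b) filing + 16 years → 14 December 2005.
Later of the two: 9 February 2008.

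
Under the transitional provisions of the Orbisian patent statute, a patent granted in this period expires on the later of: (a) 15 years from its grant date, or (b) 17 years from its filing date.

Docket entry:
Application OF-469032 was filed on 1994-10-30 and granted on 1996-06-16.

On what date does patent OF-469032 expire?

2011-10-30

(a) grant + 15 years → 16 June 2011.
(b) filing + 17 years → 30 October 2011.
Later of the two: 30 October 2011.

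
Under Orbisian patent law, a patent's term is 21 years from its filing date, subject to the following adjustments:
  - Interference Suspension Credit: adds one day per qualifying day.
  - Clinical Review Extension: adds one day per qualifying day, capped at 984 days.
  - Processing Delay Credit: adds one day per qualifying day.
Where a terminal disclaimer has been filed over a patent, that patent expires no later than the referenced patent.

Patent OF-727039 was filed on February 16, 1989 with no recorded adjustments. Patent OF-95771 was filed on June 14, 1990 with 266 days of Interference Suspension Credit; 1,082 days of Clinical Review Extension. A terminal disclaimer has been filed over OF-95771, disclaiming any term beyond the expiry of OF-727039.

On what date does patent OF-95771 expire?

2010-02-16

Natural term of OF-95771:
  Base: filing + 21 years → 14 June 2011.
  Interference Suspension Credit: +266 days → 6 March 2012.
  Clinical Review Extension: 1082 days claimed exceeds the 984-day cap, so +984 days → 15 November 2014.
Expiry of referenced patent OF-727039:
  Base: filing + 21 years → 16 February 2010.
Terminal disclaimer: OF-95771 expires on the earlier of 15 November 2014 and 16 February 2010.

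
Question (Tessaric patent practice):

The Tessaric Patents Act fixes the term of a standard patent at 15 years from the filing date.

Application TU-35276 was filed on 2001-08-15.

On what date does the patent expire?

August 15, 2016

Filing date + 15 years → 15 August 2016.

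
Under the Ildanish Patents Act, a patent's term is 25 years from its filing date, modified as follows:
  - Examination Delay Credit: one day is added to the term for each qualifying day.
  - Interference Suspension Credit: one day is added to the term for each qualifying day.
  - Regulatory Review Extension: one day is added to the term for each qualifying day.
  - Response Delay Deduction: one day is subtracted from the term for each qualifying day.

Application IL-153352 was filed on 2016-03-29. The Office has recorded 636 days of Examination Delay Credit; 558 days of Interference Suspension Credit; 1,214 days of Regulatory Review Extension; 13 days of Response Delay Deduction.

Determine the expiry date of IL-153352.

Base term: filing date + 25 years → 29 March 2041.
Examination Delay Credit: +636 days → 25 December 2042.
Interference Suspension Credit: +558 days → 5 July 2044.
Regulatory Review Extension: +1214 days → 1 November 2047.
Response Delay Deduction: −13 days → 19 October 2047.

2047-10-19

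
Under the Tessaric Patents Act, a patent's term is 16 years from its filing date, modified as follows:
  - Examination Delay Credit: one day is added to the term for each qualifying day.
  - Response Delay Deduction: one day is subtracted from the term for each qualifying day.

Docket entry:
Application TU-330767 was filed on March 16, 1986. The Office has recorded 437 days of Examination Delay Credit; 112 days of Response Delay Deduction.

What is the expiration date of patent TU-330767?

Base term: filing date + 16 years → 16 March 2002.
Examination Delay Credit: +437 days → 27 May 2003.
Response Delay Deduction: −112 days → 4 February 2003.

2003-02-04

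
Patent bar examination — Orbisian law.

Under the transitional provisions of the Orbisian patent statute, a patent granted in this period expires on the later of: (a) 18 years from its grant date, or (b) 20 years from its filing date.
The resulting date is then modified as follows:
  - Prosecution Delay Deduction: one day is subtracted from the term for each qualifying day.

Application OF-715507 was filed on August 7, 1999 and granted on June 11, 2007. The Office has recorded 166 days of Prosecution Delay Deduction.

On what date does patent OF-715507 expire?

(a) grant + 18 years → 11 June 2025.
(b) filing + 20 years → 7 August 2019.
Later of the two: 11 June 2025.
Prosecution Delay Deduction: −166 days → 27 December 2024.

December 27, 2024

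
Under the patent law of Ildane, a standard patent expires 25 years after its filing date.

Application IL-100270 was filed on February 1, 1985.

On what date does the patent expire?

Filing date + 25 years → 1 February 2010.

2010-02-01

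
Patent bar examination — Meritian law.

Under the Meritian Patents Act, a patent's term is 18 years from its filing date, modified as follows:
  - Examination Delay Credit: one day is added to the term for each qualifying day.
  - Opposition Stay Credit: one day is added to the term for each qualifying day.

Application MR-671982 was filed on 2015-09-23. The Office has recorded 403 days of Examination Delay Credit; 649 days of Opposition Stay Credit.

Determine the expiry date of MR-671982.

Base term: filing date + 18 years → 23 September 2033.
Examination Delay Credit: +403 days → 31 October 2034.
Opposition Stay Credit: +649 days → 10 August 2036.

August 10, 2036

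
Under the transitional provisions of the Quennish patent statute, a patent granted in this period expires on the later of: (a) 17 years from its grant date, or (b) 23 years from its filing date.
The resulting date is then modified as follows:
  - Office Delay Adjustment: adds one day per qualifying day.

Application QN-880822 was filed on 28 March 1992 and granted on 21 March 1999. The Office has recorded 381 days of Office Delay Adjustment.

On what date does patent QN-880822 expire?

(a) grant + 17 years → 21 March 2016.
(b) filing + 23 years → 28 March 2015.
Later of the two: 21 March 2016.
Office Delay Adjustment: +381 days → 6 April 2017.

2017-04-06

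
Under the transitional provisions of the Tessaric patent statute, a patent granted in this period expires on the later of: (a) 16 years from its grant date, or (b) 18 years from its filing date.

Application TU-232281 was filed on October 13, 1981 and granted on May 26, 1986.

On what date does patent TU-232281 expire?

May 26, 2002

(a) grant + 16 years → 26 May 2002.
(b) filing + 18 years → 13 October 1999.
Later of the two: 26 May 2002.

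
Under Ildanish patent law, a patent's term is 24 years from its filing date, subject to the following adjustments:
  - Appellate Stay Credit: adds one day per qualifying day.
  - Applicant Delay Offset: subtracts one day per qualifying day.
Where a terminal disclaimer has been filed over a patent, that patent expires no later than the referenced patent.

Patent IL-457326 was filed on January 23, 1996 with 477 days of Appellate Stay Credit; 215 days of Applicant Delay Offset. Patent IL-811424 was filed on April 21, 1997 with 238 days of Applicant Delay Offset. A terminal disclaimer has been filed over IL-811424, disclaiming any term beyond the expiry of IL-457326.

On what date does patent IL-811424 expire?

2020-08-26

Natural term of IL-811424:
  Base: filing + 24 years → 21 April 2021.
  Applicant Delay Offset: −238 days → 26 August 2020.
Expiry of referenced patent IL-457326:
  Base: filing + 24 years → 23 January 2020.
  Appellate Stay Credit: +477 days → 14 May 2021.
  Applicant Delay Offset: −215 days → 11 October 2020.
Terminal disclaimer: IL-811424 expires on the earlier of 26 August 2020 and 11 October 2020.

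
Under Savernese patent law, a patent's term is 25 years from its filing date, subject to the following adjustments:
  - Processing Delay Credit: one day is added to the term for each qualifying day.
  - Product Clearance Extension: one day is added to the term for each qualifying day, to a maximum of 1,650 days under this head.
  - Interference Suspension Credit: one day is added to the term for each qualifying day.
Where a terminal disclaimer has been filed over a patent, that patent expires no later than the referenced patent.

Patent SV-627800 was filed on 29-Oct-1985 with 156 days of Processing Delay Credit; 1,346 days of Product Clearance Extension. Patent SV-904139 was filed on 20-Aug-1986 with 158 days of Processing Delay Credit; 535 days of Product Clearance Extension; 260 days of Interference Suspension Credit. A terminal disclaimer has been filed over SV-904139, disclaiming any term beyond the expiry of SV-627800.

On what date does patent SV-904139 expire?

Natural term of SV-904139:
  Base: filing + 25 years → 20 August 2011.
  Processing Delay Credit: +158 days → 25 January 2012.
  Product Clearance Extension: 535 days (within the 1650-day cap) → +535 days → 13 July 2013.
  Interference Suspension Credit: +260 days → 30 March 2014.
Expiry of referenced patent SV-627800:
  Base: filing + 25 years → 29 October 2010.
  Processing Delay Credit: +156 days → 3 April 2011.
  Product Clearance Extension: 1346 days (within the 1650-day cap) → +1346 days → 9 December 2014.
Terminal disclaimer: SV-904139 expires on the earlier of 30 March 2014 and 9 December 2014.

2014-03-30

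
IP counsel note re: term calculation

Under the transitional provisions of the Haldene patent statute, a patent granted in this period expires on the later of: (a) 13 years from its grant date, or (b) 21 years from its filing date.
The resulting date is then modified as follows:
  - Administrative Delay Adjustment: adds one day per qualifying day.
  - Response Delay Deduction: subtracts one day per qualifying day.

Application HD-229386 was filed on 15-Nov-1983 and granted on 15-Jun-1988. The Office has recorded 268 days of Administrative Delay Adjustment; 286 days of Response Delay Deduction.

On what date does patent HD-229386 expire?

(a) grant + 13 years → 15 June 2001.
(b) filing + 21 years → 15 November 2004.
Later of the two: 15 November 2004.
Administrative Delay Adjustment: +268 days → 10 August 2005.
Response Delay Deduction: −286 days → 28 October 2004.

2004-10-28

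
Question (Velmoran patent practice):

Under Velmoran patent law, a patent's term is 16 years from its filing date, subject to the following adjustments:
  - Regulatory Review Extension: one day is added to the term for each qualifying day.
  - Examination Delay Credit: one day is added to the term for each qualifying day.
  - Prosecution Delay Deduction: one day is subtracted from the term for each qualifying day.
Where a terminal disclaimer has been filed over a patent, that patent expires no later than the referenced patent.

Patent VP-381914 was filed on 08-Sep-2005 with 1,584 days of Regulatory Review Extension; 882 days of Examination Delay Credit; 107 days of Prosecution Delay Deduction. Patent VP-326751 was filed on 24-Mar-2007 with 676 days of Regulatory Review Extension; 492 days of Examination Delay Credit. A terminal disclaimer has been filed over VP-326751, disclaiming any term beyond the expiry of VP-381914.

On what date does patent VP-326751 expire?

June 4, 2026

Natural term of VP-326751:
  Base: filing + 16 years → 24 March 2023.
  Regulatory Review Extension: +676 days → 28 January 2025.
  Examination Delay Credit: +492 days → 4 June 2026.
Expiry of referenced patent VP-381914:
  Base: filing + 16 years → 8 September 2021.
  Regulatory Review Extension: +1584 days → 9 January 2026.
  Examination Delay Credit: +882 days → 9 June 2028.
  Prosecution Delay Deduction: −107 days → 23 February 2028.
Terminal disclaimer: VP-326751 expires on the earlier of 4 June 2026 and 23 February 2028.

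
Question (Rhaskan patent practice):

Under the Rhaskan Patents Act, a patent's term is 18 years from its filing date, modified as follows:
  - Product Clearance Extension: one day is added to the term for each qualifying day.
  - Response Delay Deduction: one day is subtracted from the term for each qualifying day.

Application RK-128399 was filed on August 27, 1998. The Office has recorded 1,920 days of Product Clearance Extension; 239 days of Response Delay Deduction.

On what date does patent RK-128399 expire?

Base term: filing date + 18 years → 27 August 2016.
Product Clearance Extension: +1920 days → 29 November 2021.
Response Delay Deduction: −239 days → 4 April 2021.

April 4, 2021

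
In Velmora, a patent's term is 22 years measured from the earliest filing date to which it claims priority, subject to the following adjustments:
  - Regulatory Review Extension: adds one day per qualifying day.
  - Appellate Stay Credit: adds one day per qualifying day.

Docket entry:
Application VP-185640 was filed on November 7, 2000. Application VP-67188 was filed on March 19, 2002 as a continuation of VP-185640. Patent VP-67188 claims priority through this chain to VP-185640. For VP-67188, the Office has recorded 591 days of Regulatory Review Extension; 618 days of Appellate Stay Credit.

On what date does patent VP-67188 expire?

February 28, 2026

Earliest priority filing: 7 November 2000.
Base term: 7 November 2000 + 22 years → 7 November 2022.
Regulatory Review Extension: +591 days → 20 June 2024.
Appellate Stay Credit: +618 days → 28 February 2026.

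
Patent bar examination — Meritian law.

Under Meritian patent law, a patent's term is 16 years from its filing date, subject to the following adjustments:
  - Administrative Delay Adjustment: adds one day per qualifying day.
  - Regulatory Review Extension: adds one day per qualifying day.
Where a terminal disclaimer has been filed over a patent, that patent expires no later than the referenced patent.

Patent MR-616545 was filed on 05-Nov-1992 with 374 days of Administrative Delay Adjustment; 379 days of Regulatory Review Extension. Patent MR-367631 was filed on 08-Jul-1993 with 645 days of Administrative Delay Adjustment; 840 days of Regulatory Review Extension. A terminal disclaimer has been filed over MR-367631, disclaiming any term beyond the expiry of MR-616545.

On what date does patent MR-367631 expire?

Natural term of MR-367631:
  Base: filing + 16 years → 8 July 2009.
  Administrative Delay Adjustment: +645 days → 14 April 2011.
  Regulatory Review Extension: +840 days → 1 August 2013.
Expiry of referenced patent MR-616545:
  Base: filing + 16 years → 5 November 2008.
  Administrative Delay Adjustment: +374 days → 14 November 2009.
  Regulatory Review Extension: +379 days → 28 November 2010.
Terminal disclaimer: MR-367631 expires on the earlier of 1 August 2013 and 28 November 2010.

2010-11-28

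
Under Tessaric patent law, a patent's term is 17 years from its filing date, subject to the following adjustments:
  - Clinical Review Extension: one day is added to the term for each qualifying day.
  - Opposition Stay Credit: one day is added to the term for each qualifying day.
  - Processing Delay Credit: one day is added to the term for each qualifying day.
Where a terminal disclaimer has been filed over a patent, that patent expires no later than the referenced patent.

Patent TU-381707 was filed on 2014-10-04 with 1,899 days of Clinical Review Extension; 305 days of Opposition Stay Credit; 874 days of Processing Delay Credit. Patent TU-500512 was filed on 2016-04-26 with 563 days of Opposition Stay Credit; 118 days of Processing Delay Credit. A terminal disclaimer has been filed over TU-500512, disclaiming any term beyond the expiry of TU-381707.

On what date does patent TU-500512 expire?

2035-03-08

Natural term of TU-500512:
  Base: filing + 17 years → 26 April 2033.
  Opposition Stay Credit: +563 days → 10 November 2034.
  Processing Delay Credit: +118 days → 8 March 2035.
Expiry of referenced patent TU-381707:
  Base: filing + 17 years → 4 October 2031.
  Clinical Review Extension: +1899 days → 15 December 2036.
  Opposition Stay Credit: +305 days → 16 October 2037.
  Processing Delay Credit: +874 days → 8 March 2040.
Terminal disclaimer: TU-500512 expires on the earlier of 8 March 2035 and 8 March 2040.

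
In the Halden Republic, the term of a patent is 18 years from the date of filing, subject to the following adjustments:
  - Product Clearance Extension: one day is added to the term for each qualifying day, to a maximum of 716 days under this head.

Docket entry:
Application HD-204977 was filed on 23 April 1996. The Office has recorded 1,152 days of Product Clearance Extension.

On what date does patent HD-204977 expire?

Base term: filing date + 18 years → 23 April 2014.
Product Clearance Extension: 1152 days claimed exceeds the 716-day cap, so +716 days → 8 April 2016.

2016-04-08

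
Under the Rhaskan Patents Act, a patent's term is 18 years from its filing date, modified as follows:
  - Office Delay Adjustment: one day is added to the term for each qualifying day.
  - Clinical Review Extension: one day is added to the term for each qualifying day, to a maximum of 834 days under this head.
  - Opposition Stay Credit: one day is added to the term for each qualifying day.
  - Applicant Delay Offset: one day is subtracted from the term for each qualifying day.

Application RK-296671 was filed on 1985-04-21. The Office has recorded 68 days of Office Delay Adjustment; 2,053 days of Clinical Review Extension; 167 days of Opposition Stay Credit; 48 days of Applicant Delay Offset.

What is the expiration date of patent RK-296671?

February 5, 2006

Base term: filing date + 18 years → 21 April 2003.
Office Delay Adjustment: +68 days → 28 June 2003.
Clinical Review Extension: 2053 days claimed exceeds the 834-day cap, so +834 days → 9 October 2005.
Opposition Stay Credit: +167 days → 25 March 2006.
Applicant Delay Offset: −48 days → 5 February 2006.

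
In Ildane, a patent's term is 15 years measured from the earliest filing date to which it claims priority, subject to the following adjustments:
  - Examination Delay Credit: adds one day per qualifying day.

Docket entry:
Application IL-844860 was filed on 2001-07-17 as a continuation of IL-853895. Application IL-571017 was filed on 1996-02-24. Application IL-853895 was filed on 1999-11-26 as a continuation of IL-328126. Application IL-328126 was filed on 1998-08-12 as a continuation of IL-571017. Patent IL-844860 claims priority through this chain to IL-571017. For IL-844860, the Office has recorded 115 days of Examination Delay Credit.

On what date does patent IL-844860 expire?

Earliest priority filing: 24 February 1996.
Base term: 24 February 1996 + 15 years → 24 February 2011.
Examination Delay Credit: +115 days → 19 June 2011.

June 19, 2011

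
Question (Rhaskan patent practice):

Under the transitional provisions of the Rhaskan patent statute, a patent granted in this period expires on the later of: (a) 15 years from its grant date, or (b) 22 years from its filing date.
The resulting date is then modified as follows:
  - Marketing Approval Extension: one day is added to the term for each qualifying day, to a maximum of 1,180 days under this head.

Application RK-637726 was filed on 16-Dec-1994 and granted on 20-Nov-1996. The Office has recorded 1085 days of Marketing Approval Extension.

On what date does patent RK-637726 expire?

December 6, 2019

(a) grant + 15 years → 20 November 2011.
(b) filing + 22 years → 16 December 2016.
Later of the two: 16 December 2016.
Marketing Approval Extension: 1085 days (within the 1180-day cap) → +1085 days → 6 December 2019.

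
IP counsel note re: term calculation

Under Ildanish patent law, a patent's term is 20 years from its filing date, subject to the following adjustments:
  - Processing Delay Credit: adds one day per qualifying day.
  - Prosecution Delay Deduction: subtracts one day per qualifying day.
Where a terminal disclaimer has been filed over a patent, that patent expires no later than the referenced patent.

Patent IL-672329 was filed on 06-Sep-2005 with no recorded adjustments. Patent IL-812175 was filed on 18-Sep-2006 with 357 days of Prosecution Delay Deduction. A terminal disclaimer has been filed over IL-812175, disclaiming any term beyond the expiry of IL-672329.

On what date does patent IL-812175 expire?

Natural term of IL-812175:
  Base: filing + 20 years → 18 September 2026.
  Prosecution Delay Deduction: −357 days → 26 September 2025.
Expiry of referenced patent IL-672329:
  Base: filing + 20 years → 6 September 2025.
Terminal disclaimer: IL-812175 expires on the earlier of 26 September 2025 and 6 September 2025.

September 6, 2025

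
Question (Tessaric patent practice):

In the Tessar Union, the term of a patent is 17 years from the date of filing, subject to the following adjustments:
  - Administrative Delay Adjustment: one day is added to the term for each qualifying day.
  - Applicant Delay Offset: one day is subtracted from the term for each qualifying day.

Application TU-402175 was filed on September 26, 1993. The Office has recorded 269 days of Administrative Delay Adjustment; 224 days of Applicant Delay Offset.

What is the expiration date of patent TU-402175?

Base term: filing date + 17 years → 26 September 2010.
Administrative Delay Adjustment: +269 days → 22 June 2011.
Applicant Delay Offset: −224 days → 10 November 2010.

November 10, 2010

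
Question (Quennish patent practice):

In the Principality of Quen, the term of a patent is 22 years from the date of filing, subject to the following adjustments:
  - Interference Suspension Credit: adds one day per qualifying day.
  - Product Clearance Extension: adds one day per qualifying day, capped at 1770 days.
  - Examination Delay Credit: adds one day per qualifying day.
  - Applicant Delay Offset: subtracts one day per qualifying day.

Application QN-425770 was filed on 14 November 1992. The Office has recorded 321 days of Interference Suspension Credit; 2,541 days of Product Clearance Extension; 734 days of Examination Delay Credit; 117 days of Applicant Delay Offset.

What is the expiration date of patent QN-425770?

Base term: filing date + 22 years → 14 November 2014.
Interference Suspension Credit: +321 days → 1 October 2015.
Product Clearance Extension: 2541 days claimed exceeds the 1770-day cap, so +1770 days → 5 August 2020.
Examination Delay Credit: +734 days → 9 August 2022.
Applicant Delay Offset: −117 days → 14 April 2022.

April 14, 2022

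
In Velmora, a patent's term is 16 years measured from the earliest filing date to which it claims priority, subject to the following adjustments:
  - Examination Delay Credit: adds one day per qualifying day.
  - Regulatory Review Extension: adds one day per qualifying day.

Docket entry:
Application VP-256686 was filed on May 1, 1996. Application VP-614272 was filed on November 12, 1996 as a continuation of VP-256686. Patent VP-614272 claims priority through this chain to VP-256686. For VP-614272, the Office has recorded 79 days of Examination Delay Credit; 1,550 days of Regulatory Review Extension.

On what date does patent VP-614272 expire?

Earliest priority filing: 1 May 1996.
Base term: 1 May 1996 + 16 years → 1 May 2012.
Examination Delay Credit: +79 days → 19 July 2012.
Regulatory Review Extension: +1550 days → 16 October 2016.

October 16, 2016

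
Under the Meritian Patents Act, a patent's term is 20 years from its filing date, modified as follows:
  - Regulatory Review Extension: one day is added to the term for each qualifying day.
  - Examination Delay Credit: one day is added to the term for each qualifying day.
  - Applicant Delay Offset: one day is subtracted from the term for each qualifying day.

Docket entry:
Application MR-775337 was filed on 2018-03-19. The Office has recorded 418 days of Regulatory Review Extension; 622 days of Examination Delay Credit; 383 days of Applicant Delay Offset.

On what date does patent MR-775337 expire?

January 5, 2040

Base term: filing date + 20 years → 19 March 2038.
Regulatory Review Extension: +418 days → 11 May 2039.
Examination Delay Credit: +622 days → 22 January 2041.
Applicant Delay Offset: −383 days → 5 January 2040.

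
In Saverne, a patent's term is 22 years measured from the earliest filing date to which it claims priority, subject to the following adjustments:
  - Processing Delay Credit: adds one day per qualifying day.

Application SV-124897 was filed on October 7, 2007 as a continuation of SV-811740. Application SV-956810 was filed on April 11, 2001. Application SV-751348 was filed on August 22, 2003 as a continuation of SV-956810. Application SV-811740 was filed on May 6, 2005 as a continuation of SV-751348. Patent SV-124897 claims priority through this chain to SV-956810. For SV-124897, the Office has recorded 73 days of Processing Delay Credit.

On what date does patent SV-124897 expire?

June 23, 2023

Earliest priority filing: 11 April 2001.
Base term: 11 April 2001 + 22 years → 11 April 2023.
Processing Delay Credit: +73 days → 23 June 2023.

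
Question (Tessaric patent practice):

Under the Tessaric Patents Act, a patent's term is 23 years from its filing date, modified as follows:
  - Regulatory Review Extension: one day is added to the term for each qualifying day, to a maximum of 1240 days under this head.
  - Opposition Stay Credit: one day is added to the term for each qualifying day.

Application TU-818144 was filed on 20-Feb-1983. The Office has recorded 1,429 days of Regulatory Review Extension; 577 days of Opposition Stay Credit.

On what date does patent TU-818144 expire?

Base term: filing date + 23 years → 20 February 2006.
Regulatory Review Extension: 1429 days claimed exceeds the 1240-day cap, so +1240 days → 14 July 2009.
Opposition Stay Credit: +577 days → 11 February 2011.

February 11, 2011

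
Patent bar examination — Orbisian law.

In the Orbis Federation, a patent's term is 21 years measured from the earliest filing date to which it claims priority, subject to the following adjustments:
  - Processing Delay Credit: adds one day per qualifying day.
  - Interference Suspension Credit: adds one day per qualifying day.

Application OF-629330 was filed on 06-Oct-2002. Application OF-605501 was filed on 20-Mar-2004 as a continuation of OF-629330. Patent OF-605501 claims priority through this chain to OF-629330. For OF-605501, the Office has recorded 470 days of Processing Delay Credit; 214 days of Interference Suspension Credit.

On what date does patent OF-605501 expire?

August 20, 2025

Earliest priority filing: 6 October 2002.
Base term: 6 October 2002 + 21 years → 6 October 2023.
Processing Delay Credit: +470 days → 18 January 2025.
Interference Suspension Credit: +214 days → 20 August 2025.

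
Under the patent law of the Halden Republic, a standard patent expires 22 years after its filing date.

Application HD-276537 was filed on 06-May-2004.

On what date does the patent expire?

Filing date + 22 years → 6 May 2026.

2026-05-06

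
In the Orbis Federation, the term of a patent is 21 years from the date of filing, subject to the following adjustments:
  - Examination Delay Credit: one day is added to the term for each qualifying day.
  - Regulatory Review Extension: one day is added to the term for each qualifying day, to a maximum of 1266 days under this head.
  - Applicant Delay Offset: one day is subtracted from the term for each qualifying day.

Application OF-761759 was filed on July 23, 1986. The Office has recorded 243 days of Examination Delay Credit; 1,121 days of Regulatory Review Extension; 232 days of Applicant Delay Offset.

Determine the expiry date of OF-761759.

August 28, 2010

Base term: filing date + 21 years → 23 July 2007.
Examination Delay Credit: +243 days → 22 March 2008.
Regulatory Review Extension: 1121 days (within the 1266-day cap) → +1121 days → 17 April 2011.
Applicant Delay Offset: −232 days → 28 August 2010.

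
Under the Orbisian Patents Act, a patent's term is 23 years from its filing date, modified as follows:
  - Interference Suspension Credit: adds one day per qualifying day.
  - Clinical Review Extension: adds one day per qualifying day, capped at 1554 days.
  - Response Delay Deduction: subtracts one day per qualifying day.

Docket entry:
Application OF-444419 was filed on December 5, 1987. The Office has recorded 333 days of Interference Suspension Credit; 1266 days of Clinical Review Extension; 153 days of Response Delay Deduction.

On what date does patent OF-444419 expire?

Base term: filing date + 23 years → 5 December 2010.
Interference Suspension Credit: +333 days → 3 November 2011.
Clinical Review Extension: 1266 days (within the 1554-day cap) → +1266 days → 22 April 2015.
Response Delay Deduction: −153 days → 20 November 2014.

November 20, 2014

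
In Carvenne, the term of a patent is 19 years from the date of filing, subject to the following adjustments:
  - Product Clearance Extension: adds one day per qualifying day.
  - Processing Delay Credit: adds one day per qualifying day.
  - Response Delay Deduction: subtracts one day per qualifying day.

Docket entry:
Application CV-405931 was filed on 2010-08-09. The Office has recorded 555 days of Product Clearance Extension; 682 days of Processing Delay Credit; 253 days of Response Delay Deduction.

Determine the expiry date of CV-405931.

2032-04-19

Base term: filing date + 19 years → 9 August 2029.
Product Clearance Extension: +555 days → 15 February 2031.
Processing Delay Credit: +682 days → 28 December 2032.
Response Delay Deduction: −253 days → 19 April 2032.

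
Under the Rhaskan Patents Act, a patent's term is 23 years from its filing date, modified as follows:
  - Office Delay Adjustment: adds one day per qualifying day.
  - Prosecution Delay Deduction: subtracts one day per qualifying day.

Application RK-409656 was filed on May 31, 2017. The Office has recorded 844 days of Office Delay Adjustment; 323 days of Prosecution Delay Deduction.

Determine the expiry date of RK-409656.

Base term: filing date + 23 years → 31 May 2040.
Office Delay Adjustment: +844 days → 22 September 2042.
Prosecution Delay Deduction: −323 days → 3 November 2041.

2041-11-03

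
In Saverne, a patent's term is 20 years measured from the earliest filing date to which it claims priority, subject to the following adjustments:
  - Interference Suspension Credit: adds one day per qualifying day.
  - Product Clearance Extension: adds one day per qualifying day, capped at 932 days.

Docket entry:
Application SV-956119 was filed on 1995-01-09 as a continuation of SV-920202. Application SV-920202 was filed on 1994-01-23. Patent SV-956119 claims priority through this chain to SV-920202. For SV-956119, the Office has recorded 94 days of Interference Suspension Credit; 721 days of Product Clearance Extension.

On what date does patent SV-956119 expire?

2016-04-17

Earliest priority filing: 23 January 1994.
Base term: 23 January 1994 + 20 years → 23 January 2014.
Interference Suspension Credit: +94 days → 27 April 2014.
Product Clearance Extension: 721 days (within the 932-day cap) → +721 days → 17 April 2016.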